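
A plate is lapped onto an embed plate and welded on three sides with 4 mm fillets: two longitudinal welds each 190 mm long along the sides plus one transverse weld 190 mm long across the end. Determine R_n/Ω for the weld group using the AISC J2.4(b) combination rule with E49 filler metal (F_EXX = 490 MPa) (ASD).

t_e = 0.707 × 4 = 2.828 mm.
R_nwl = 0.6 × 490 × 2.828 × 380 × 10⁻³ = 315.9 kN (longitudinal, 2 welds).
R_nwt = 0.6 × 490 × 2.828 × 190 × 10⁻³ = 158 kN (transverse, base value).
(i) R_nwl + R_nwt = 473.9 kN; (ii) 0.85 R_nwl + 1.5 R_nwt = 505.5 kN.
R_n = max = 505.5 kN [governs: (ii)]; R_n/Ω = 252.8 kN.

R_n/Ω ≈ 253 kN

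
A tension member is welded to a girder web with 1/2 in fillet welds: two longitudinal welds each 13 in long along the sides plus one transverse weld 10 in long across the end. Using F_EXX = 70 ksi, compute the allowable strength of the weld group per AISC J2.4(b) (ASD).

R_n/Ω ≈ 275 kip

t_e = 0.707 × 0.5 = 0.3535 in.
R_nwl = 0.6 × 70 × 0.3535 × 26 = 386 kip (longitudinal, 2 welds).
R_nwt = 0.6 × 70 × 0.3535 × 10 = 148.5 kip (transverse, base value).
(i) R_nwl + R_nwt = 534.5 kip; (ii) 0.85 R_nwl + 1.5 R_nwt = 550.8 kip.
R_n = max = 550.8 kip [governs: (ii)]; R_n/Ω = 275.4 kip.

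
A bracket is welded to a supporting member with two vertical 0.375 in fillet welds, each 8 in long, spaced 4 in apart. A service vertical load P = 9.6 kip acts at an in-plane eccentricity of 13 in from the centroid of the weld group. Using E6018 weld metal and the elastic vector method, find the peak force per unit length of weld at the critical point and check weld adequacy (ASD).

f_max ≈ 4.04 kip/in; adequate

E60XX → F_EXX = 60 ksi.
Total weld length L_w = 16 in. Treat welds as unit-width lines.
Polar moment about centroid: J = 2[d³/12 + d(b/2)²] = 2[8³/12 + 8×2²] = 149.3 in³.
Direct shear f_v = P/L_w = 9.6 / 16 = 0.6 kip/in (vertical).
Torsion M = P·e = 9.6 × 13 = 124.8 kip·in.
Critical point at (x, y) = (2, 4) from centroid. f_tx = M·y/J = 3.343 kip/in; f_ty = M·x/J = 1.671 kip/in.
Resultant f_max = √[f_tx² + (f_v + f_ty)²] = √[3.343² + (0.6 + 1.671)²] = 4.042 kip/in.
Capacity per unit length: r_n/Ω = (1/2.0) × 0.6 × 60 × (0.707 × 0.375) = 4.772 kip/in.
4.042 ≤ 4.772 → adequate.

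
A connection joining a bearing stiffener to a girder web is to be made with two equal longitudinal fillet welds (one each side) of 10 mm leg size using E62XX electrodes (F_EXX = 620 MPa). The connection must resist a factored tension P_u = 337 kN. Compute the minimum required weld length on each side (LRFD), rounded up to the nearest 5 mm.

Throat t_e = 0.707 × 10 = 7.07 mm.
φr_n = 0.75 × 0.6 × 620 × 7.07 × 10⁻³ = 1.973 kN/mm.
L_req = P_u / φr_n = 337 / 1.973 = 170.8 mm total.
Per side: 170.8 / 2 = 85.42 mm.
Round up → use L = 90 mm on each side.

L = 90 mm on each side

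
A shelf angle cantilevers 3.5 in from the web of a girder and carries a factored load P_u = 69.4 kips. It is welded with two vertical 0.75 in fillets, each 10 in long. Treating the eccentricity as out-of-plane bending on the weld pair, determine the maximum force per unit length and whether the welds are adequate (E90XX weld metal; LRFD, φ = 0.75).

f_max ≈ 8.07 kip/in; adequate

E90XX → F_EXX = 90 ksi.
L_w = 2 × 10 = 20 in; section modulus (unit throat) S = 2 × L²/6 = 33.33 in².
Direct shear f_v = P/L_w = 69.4/20 = 3.47 kip/in.
Moment M = P × e = 69.4 × 3.5 = 242.9 kip·in; bending f_b = M/S = 7.287 kip/in.
f_max = √(f_v² + f_b²) = √(3.47² + 7.287²) = 8.071 kip/in.
φr_n = 0.75 × 0.6 × 90 × (0.707 × 0.75) = 21.48 kip/in → adequate.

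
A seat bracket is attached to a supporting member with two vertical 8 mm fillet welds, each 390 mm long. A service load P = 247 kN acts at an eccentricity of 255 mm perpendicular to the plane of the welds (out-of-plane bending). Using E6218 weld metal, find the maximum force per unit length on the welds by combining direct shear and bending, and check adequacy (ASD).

E62XX → F_EXX = 620 MPa.
L_w = 2 × 390 = 780 mm; section modulus (unit throat) S = 2 × L²/6 = 50700 mm².
Direct shear f_v = P/L_w = 247×10³/780 = 316.7 N/mm.
Moment M = P × e = 247×10³ × 255 = 62985000 N·mm; bending f_b = M/S = 1242 N/mm.
f_max = √(f_v² + f_b²) = √(316.7² + 1242²) = 1282 N/mm.
r_n/Ω = (1/2.0) × 0.6 × 620 × (0.707 × 8) = 1052 N/mm → NOT adequate.

f_max ≈ 1280 N/mm; NOT adequate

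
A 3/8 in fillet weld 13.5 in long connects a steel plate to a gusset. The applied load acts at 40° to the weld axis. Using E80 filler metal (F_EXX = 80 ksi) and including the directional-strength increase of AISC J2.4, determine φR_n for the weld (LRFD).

φR_n ≈ 162 kips

t_e = 0.707 × 0.375 = 0.2651 in; A_we = 0.2651 × 13.5 = 3.579 in².
Directional factor: 1.0 + 0.5 sin^1.5(40°) = 1.258.
F_nw = 0.6 × 80 × 1.258 = 60.37 ksi.
φR_n = 0.75 × 60.37 × 3.579 = 162.1 kips.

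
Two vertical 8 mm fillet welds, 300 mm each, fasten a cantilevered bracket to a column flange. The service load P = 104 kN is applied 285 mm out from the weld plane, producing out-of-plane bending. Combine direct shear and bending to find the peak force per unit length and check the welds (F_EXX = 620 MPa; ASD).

f_max ≈ 1000 N/mm; adequate

L_w = 2 × 300 = 600 mm; section modulus (unit throat) S = 2 × L²/6 = 30000 mm².
Direct shear f_v = P/L_w = 104×10³/600 = 173.3 N/mm.
Moment M = P × e = 104×10³ × 285 = 29640000 N·mm; bending f_b = M/S = 988 N/mm.
f_max = √(f_v² + f_b²) = √(173.3² + 988²) = 1003 N/mm.
r_n/Ω = (1/2.0) × 0.6 × 620 × (0.707 × 8) = 1052 N/mm → adequate.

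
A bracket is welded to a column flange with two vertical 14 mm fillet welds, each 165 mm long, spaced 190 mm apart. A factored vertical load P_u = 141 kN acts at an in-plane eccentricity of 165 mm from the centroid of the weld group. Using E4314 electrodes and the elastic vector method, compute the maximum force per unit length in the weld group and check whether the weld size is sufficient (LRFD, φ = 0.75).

f_max ≈ 1140 N/mm; adequate

E43XX → F_EXX = 430 MPa.
Total weld length L_w = 330 mm. Treat welds as unit-width lines.
Polar moment about centroid: J = 2[d³/12 + d(b/2)²] = 2[165³/12 + 165×95²] = 3727000 mm³.
Direct shear f_v = P/L_w = 141×10³ / 330 = 427.3 N/mm (vertical).
Torsion M = P·e = 141×10³ × 165 = 23265000 N·mm.
Critical point at (x, y) = (95, 82.5) from centroid. f_tx = M·y/J = 515 N/mm; f_ty = M·x/J = 593 N/mm.
Resultant f_max = √[f_tx² + (f_v + f_ty)²] = √[515² + (427.3 + 593)²] = 1143 N/mm.
Capacity per unit length: φr_n = 0.75 × 0.6 × 430 × (0.707 × 14) = 1915 N/mm.
1143 ≤ 1915 → adequate.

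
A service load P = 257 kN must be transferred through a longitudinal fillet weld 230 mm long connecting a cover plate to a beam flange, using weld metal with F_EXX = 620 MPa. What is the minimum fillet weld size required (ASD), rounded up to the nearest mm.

Total weld length L = 230 mm.
Required throat t_e = P × Ω / (0.6 F_EXX × L) = 257 × 2.0 / (0.6 × 620 × 230 × 10⁻³) = 6.007 mm.
Required leg w = t_e / 0.707 = 8.497 mm → use 9 mm.

w = 9 mm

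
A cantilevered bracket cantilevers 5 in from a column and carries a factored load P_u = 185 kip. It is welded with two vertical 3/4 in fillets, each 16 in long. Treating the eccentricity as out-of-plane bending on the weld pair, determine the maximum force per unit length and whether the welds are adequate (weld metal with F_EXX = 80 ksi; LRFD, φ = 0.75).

L_w = 2 × 16 = 32 in; section modulus (unit throat) S = 2 × L²/6 = 85.33 in².
Direct shear f_v = P/L_w = 185/32 = 5.781 kip/in.
Moment M = P × e = 185 × 5 = 925 kip·in; bending f_b = M/S = 10.84 kip/in.
f_max = √(f_v² + f_b²) = √(5.781² + 10.84²) = 12.29 kip/in.
φr_n = 0.75 × 0.6 × 80 × (0.707 × 0.75) = 19.09 kip/in → adequate.

f_max ≈ 12.3 kip/in; adequate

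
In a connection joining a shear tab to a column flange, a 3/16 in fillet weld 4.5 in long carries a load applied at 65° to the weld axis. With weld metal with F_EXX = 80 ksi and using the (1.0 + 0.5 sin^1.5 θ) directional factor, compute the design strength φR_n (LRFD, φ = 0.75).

t_e = 0.707 × 0.1875 = 0.1326 in; A_we = 0.1326 × 4.5 = 0.5965 in².
Directional factor: 1.0 + 0.5 sin^1.5(65°) = 1.431.
F_nw = 0.6 × 80 × 1.431 = 68.71 ksi.
φR_n = 0.75 × 68.71 × 0.5965 = 30.74 kips.

φR_n ≈ 30.7 kips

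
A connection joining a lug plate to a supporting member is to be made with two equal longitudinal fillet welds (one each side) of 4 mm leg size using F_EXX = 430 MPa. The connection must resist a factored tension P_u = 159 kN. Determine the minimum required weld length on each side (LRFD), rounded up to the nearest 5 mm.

Throat t_e = 0.707 × 4 = 2.828 mm.
φr_n = 0.75 × 0.6 × 430 × 2.828 × 10⁻³ = 0.5472 kN/mm.
L_req = P_u / φr_n = 159 / 0.5472 = 290.6 mm total.
Per side: 290.6 / 2 = 145.3 mm.
Round up → use L = 150 mm on each side.

L = 150 mm on each side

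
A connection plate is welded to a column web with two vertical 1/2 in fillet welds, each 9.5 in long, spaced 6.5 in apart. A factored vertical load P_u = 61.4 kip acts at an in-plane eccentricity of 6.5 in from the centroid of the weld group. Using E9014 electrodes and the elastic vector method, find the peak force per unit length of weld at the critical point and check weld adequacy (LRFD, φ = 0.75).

f_max ≈ 8.92 kip/in; adequate

E90XX → F_EXX = 90 ksi.
Total weld length L_w = 19 in. Treat welds as unit-width lines.
Polar moment about centroid: J = 2[d³/12 + d(b/2)²] = 2[9.5³/12 + 9.5×3.25²] = 343.6 in³.
Direct shear f_v = P/L_w = 61.4 / 19 = 3.232 kip/in (vertical).
Torsion M = P·e = 61.4 × 6.5 = 399.1 kip·in.
Critical point at (x, y) = (3.25, 4.75) from centroid. f_tx = M·y/J = 5.518 kip/in; f_ty = M·x/J = 3.775 kip/in.
Resultant f_max = √[f_tx² + (f_v + f_ty)²] = √[5.518² + (3.232 + 3.775)²] = 8.918 kip/in.
Capacity per unit length: φr_n = 0.75 × 0.6 × 90 × (0.707 × 0.5) = 14.32 kip/in.
8.918 ≤ 14.32 → adequate.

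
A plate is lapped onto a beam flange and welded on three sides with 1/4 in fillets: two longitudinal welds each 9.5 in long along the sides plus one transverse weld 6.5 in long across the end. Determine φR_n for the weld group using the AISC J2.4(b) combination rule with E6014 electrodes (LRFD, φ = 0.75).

E60XX → F_EXX = 60 ksi.
t_e = 0.707 × 0.25 = 0.1767 in.
R_nwl = 0.6 × 60 × 0.1767 × 19 = 120.9 kips (longitudinal, 2 welds).
R_nwt = 0.6 × 60 × 0.1767 × 6.5 = 41.36 kips (transverse, base value).
(i) R_nwl + R_nwt = 162.3 kips; (ii) 0.85 R_nwl + 1.5 R_nwt = 164.8 kips.
R_n = max = 164.8 kips [governs: (ii)]; φR_n = 123.6 kips.

φR_n ≈ 124 kips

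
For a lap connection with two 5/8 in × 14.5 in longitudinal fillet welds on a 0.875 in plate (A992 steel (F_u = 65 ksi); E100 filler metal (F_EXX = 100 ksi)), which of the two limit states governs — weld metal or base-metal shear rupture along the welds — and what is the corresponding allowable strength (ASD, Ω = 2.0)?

R_n/Ω ≈ 384 kips (weld metal governs)

t_e = 0.707 × 0.625 = 0.4419 in; L = 29 in.
Weld metal: R_n/Ω = (1/2.0) × 0.6 × 100 × 0.4419 × 29 = 384.4 kips.
Base metal (shear rupture): R_n/Ω = (1/2.0) × 0.6 × 65 × 0.875 × 29 = 494.8 kips.
Governing: weld metal.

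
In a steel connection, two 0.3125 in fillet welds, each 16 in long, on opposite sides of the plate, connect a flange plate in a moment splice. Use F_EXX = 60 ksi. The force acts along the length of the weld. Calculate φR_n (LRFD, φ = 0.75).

φR_n ≈ 191 kips

Effective throat t_e = 0.707 × 0.3125 = 0.2209 in.
Total length L = 32 in; A_we = 0.2209 × 32 = 7.07 in².
F_nw = 0.6 F_EXX = 0.6 × 60 = 36 ksi.
φR_n = 0.75 × 36 × 7.07 = 190.9 kips.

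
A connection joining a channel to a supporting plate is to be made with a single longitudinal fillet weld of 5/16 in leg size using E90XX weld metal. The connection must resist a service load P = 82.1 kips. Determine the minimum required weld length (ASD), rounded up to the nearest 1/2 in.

E90XX → F_EXX = 90 ksi.
Throat t_e = 0.707 × 0.3125 = 0.2209 in.
r_n/Ω = (0.6 × 90 × 0.2209) / 2.0 = 5.965 kip/in.
L_req = P / (r_n/Ω) = 82.1 / 5.965 = 13.76 in total.
Round up → use L = 14 in.

L = 14 in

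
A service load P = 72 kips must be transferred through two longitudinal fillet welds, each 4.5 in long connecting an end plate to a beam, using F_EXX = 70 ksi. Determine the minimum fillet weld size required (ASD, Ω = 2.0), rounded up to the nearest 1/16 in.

w = 9/16 in

Total weld length L = 9 in.
Required throat t_e = P × Ω / (0.6 F_EXX × L) = 72 × 2.0 / (0.6 × 70 × 9) = 0.381 in.
Required leg w = t_e / 0.707 = 0.5388 in → use 9/16 in.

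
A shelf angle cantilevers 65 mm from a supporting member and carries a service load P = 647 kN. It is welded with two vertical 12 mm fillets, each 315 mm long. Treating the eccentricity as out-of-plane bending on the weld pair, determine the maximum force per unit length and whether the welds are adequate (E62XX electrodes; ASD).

f_max ≈ 1630 N/mm; NOT adequate

E62XX → F_EXX = 620 MPa.
L_w = 2 × 315 = 630 mm; section modulus (unit throat) S = 2 × L²/6 = 33080 mm².
Direct shear f_v = P/L_w = 647×10³/630 = 1027 N/mm.
Moment M = P × e = 647×10³ × 65 = 42055000 N·mm; bending f_b = M/S = 1272 N/mm.
f_max = √(f_v² + f_b²) = √(1027² + 1272²) = 1634 N/mm.
r_n/Ω = (1/2.0) × 0.6 × 620 × (0.707 × 12) = 1578 N/mm → NOT adequate.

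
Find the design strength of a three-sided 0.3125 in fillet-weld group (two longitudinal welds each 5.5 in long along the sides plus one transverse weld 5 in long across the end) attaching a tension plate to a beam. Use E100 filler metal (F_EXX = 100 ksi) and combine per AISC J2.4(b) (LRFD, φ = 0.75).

t_e = 0.707 × 0.3125 = 0.2209 in.
R_nwl = 0.6 × 100 × 0.2209 × 11 = 145.8 kip (longitudinal, 2 welds).
R_nwt = 0.6 × 100 × 0.2209 × 5 = 66.28 kip (transverse, base value).
(i) R_nwl + R_nwt = 212.1 kip; (ii) 0.85 R_nwl + 1.5 R_nwt = 223.4 kip.
R_n = max = 223.4 kip [governs: (ii)]; φR_n = 167.5 kip.

φR_n ≈ 168 kip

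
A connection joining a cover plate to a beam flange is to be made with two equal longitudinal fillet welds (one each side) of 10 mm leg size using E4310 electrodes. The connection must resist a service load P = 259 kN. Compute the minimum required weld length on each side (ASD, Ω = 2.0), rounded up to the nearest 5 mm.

L = 145 mm on each side

E43XX → F_EXX = 430 MPa.
Throat t_e = 0.707 × 10 = 7.07 mm.
r_n/Ω = (0.6 × 430 × 7.07) / 2.0 = 912 N/mm = 0.912 kN/mm.
L_req = P / (r_n/Ω) = 259 / 0.912 = 284 mm total.
Per side: 284 / 2 = 142 mm.
Round up → use L = 145 mm on each side.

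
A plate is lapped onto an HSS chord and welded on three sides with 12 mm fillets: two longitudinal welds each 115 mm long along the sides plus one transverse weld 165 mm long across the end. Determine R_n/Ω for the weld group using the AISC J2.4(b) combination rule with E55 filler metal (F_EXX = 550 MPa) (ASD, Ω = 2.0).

R_n/Ω ≈ 620 kN

t_e = 0.707 × 12 = 8.484 mm.
R_nwl = 0.6 × 550 × 8.484 × 230 × 10⁻³ = 643.9 kN (longitudinal, 2 welds).
R_nwt = 0.6 × 550 × 8.484 × 165 × 10⁻³ = 462 kN (transverse, base value).
(i) R_nwl + R_nwt = 1106 kN; (ii) 0.85 R_nwl + 1.5 R_nwt = 1240 kN.
R_n = max = 1240 kN [governs: (ii)]; R_n/Ω = 620.1 kN.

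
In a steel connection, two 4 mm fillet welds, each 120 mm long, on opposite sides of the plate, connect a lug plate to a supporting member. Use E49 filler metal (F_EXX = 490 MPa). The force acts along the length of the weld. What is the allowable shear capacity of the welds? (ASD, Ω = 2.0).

Effective throat t_e = 0.707 × 4 = 2.828 mm.
Total length L = 240 mm; A_we = 2.828 × 240 = 678.7 mm².
F_nw = 0.6 F_EXX = 0.6 × 490 = 294 MPa.
R_n = 294 × 678.7 × 10⁻³ = 199.5 kN; R_n/Ω = 199.5/2.0 = 99.77 kN.

R_n/Ω ≈ 99.8 kN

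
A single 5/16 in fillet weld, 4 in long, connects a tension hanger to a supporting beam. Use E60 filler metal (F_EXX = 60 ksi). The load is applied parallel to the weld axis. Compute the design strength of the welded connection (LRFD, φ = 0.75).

Effective throat t_e = 0.707 × 0.3125 = 0.2209 in.
Total length L = 4 in; A_we = 0.2209 × 4 = 0.8837 in².
F_nw = 0.6 F_EXX = 0.6 × 60 = 36 ksi.
φR_n = 0.75 × 36 × 0.8837 = 23.86 kip.

φR_n ≈ 23.9 kip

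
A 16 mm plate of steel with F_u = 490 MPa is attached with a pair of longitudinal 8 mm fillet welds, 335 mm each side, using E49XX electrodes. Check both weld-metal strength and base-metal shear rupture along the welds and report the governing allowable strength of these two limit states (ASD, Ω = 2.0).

R_n/Ω ≈ 557 kN (weld metal governs)

E49XX → F_EXX = 490 MPa.
t_e = 0.707 × 8 = 5.656 mm; L = 670 mm.
Weld metal: R_n/Ω = (1/2.0) × 0.6 × 490 × 5.656 × 670 × 10⁻³ = 557.1 kN.
Base metal (shear rupture): R_n/Ω = (1/2.0) × 0.6 × 490 × 16 × 670 × 10⁻³ = 1576 kN.
Governing: weld metal.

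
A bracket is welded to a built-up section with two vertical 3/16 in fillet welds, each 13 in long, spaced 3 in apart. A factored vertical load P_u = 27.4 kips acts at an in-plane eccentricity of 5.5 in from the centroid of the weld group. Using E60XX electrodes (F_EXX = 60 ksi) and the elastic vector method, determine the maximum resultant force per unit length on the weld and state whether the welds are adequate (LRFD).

f_max ≈ 2.8 kip/in; adequate

Total weld length L_w = 26 in. Treat welds as unit-width lines.
Polar moment about centroid: J = 2[d³/12 + d(b/2)²] = 2[13³/12 + 13×1.5²] = 424.7 in³.
Direct shear f_v = P/L_w = 27.4 / 26 = 1.054 kip/in (vertical).
Torsion M = P·e = 27.4 × 5.5 = 150.7 kip·in.
Critical point at (x, y) = (1.5, 6.5) from centroid. f_tx = M·y/J = 2.307 kip/in; f_ty = M·x/J = 0.5323 kip/in.
Resultant f_max = √[f_tx² + (f_v + f_ty)²] = √[2.307² + (1.054 + 0.5323)²] = 2.799 kip/in.
Capacity per unit length: φr_n = 0.75 × 0.6 × 60 × (0.707 × 0.1875) = 3.579 kip/in.
2.799 ≤ 3.579 → adequate.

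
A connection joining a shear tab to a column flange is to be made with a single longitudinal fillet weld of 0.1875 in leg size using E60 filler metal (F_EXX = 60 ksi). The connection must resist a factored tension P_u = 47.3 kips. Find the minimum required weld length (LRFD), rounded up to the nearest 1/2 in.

L = 13.5 in

Throat t_e = 0.707 × 0.1875 = 0.1326 in.
φr_n = 0.75 × 0.6 × 60 × 0.1326 = 3.579 kips/in.
L_req = P_u / φr_n = 47.3 / 3.579 = 13.22 in total.
Round up → use L = 13.5 in.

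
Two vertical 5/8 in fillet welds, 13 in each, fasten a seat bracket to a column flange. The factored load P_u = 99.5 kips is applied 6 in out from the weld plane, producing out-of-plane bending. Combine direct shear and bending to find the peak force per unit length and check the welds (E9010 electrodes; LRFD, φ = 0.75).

E90XX → F_EXX = 90 ksi.
L_w = 2 × 13 = 26 in; section modulus (unit throat) S = 2 × L²/6 = 56.33 in².
Direct shear f_v = P/L_w = 99.5/26 = 3.827 kip/in.
Moment M = P × e = 99.5 × 6 = 597 kip·in; bending f_b = M/S = 10.6 kip/in.
f_max = √(f_v² + f_b²) = √(3.827² + 10.6²) = 11.27 kip/in.
φr_n = 0.75 × 0.6 × 90 × (0.707 × 0.625) = 17.9 kip/in → adequate.

f_max ≈ 11.3 kip/in; adequate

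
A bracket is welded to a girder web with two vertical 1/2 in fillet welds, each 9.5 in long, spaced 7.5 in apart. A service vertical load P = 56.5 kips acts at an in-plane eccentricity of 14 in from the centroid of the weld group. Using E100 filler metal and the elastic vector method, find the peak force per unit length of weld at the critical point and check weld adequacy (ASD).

E100XX → F_EXX = 100 ksi.
Total weld length L_w = 19 in. Treat welds as unit-width lines.
Polar moment about centroid: J = 2[d³/12 + d(b/2)²] = 2[9.5³/12 + 9.5×3.75²] = 410.1 in³.
Direct shear f_v = P/L_w = 56.5 / 19 = 2.974 kip/in (vertical).
Torsion M = P·e = 56.5 × 14 = 791 kip·in.
Critical point at (x, y) = (3.75, 4.75) from centroid. f_tx = M·y/J = 9.162 kip/in; f_ty = M·x/J = 7.233 kip/in.
Resultant f_max = √[f_tx² + (f_v + f_ty)²] = √[9.162² + (2.974 + 7.233)²] = 13.72 kip/in.
Capacity per unit length: r_n/Ω = (1/2.0) × 0.6 × 100 × (0.707 × 0.5) = 10.6 kip/in.
13.72 > 10.6 → NOT adequate.

f_max ≈ 13.7 kip/in; NOT adequate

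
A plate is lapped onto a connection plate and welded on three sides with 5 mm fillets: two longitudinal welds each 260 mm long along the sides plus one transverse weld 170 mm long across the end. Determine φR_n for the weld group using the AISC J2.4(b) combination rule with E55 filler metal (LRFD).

E55XX → F_EXX = 550 MPa.
t_e = 0.707 × 5 = 3.535 mm.
R_nwl = 0.6 × 550 × 3.535 × 520 × 10⁻³ = 606.6 kN (longitudinal, 2 welds).
R_nwt = 0.6 × 550 × 3.535 × 170 × 10⁻³ = 198.3 kN (transverse, base value).
(i) R_nwl + R_nwt = 804.9 kN; (ii) 0.85 R_nwl + 1.5 R_nwt = 813.1 kN.
R_n = max = 813.1 kN [governs: (ii)]; φR_n = 609.8 kN.

φR_n ≈ 610 kN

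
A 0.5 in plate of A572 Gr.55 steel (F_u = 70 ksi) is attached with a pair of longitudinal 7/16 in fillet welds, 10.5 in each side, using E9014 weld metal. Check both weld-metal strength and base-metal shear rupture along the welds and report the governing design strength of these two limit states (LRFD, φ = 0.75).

φR_n ≈ 263 kips (weld metal governs)

E90XX → F_EXX = 90 ksi.
t_e = 0.707 × 0.4375 = 0.3093 in; L = 21 in.
Weld metal: φR_n = 0.75 × 0.6 × 90 × 0.3093 × 21 = 263.1 kips.
Base metal (shear rupture): φR_n = 0.75 × 0.6 × 70 × 0.5 × 21 = 330.8 kips.
Governing: weld metal.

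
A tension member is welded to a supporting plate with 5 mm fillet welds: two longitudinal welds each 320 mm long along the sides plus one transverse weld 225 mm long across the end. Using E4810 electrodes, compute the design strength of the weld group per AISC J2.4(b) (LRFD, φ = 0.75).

φR_n ≈ 673 kN

E48XX → F_EXX = 480 MPa.
t_e = 0.707 × 5 = 3.535 mm.
R_nwl = 0.6 × 480 × 3.535 × 640 × 10⁻³ = 651.6 kN (longitudinal, 2 welds).
R_nwt = 0.6 × 480 × 3.535 × 225 × 10⁻³ = 229.1 kN (transverse, base value).
(i) R_nwl + R_nwt = 880.6 kN; (ii) 0.85 R_nwl + 1.5 R_nwt = 897.4 kN.
R_n = max = 897.4 kN [governs: (ii)]; φR_n = 673.1 kN.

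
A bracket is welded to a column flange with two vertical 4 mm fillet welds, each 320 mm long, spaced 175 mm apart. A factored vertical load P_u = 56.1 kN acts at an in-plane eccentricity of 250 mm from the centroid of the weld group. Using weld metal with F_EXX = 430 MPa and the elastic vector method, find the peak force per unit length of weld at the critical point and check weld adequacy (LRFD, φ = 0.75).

Total weld length L_w = 640 mm. Treat welds as unit-width lines.
Polar moment about centroid: J = 2[d³/12 + d(b/2)²] = 2[320³/12 + 320×87.5²] = 10360000 mm³.
Direct shear f_v = P/L_w = 56.1×10³ / 640 = 87.66 N/mm (vertical).
Torsion M = P·e = 56.1×10³ × 250 = 14025000 N·mm.
Critical point at (x, y) = (87.5, 160) from centroid. f_tx = M·y/J = 216.6 N/mm; f_ty = M·x/J = 118.4 N/mm.
Resultant f_max = √[f_tx² + (f_v + f_ty)²] = √[216.6² + (87.66 + 118.4)²] = 299 N/mm.
Capacity per unit length: φr_n = 0.75 × 0.6 × 430 × (0.707 × 4) = 547.2 N/mm.
299 ≤ 547.2 → adequate.

f_max ≈ 299 N/mm; adequate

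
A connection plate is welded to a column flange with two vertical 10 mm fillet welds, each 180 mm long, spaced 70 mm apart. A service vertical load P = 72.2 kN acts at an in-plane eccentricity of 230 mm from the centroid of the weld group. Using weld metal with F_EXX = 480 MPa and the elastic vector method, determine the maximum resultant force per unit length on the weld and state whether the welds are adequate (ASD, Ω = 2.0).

Total weld length L_w = 360 mm. Treat welds as unit-width lines.
Polar moment about centroid: J = 2[d³/12 + d(b/2)²] = 2[180³/12 + 180×35²] = 1413000 mm³.
Direct shear f_v = P/L_w = 72.2×10³ / 360 = 200.6 N/mm (vertical).
Torsion M = P·e = 72.2×10³ × 230 = 16606000 N·mm.
Critical point at (x, y) = (35, 90) from centroid. f_tx = M·y/J = 1058 N/mm; f_ty = M·x/J = 411.3 N/mm.
Resultant f_max = √[f_tx² + (f_v + f_ty)²] = √[1058² + (200.6 + 411.3)²] = 1222 N/mm.
Capacity per unit length: r_n/Ω = (1/2.0) × 0.6 × 480 × (0.707 × 10) = 1018 N/mm.
1222 > 1018 → NOT adequate.

f_max ≈ 1220 N/mm; NOT adequate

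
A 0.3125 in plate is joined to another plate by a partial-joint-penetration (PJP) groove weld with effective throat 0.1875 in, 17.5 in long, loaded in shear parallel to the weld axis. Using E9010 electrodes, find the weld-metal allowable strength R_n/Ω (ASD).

R_n/Ω ≈ 88.6 kips

E90XX → F_EXX = 90 ksi.
Effective throat (given) t_e = 0.1875 in.
A_we = 0.1875 × 17.5 = 3.281 in².
F_nw = 0.6 F_EXX = 54 ksi.
R_n/Ω = (54 × 3.281) / 2.0 = 88.59 kips.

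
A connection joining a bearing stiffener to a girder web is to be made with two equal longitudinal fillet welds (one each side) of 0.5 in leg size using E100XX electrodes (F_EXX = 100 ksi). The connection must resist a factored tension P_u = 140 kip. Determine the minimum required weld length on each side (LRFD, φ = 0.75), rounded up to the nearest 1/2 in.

L = 4.5 in on each side

Throat t_e = 0.707 × 0.5 = 0.3535 in.
φr_n = 0.75 × 0.6 × 100 × 0.3535 = 15.91 kip/in.
L_req = P_u / φr_n = 140 / 15.91 = 8.801 in total.
Per side: 8.801 / 2 = 4.4 in.
Round up → use L = 4.5 in on each side.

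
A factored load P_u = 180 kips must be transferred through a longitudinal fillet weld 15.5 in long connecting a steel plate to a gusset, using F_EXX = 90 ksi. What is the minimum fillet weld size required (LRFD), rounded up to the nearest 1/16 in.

w = 7/16 in

Total weld length L = 15.5 in.
Required throat t_e = P_u / (φ × 0.6 F_EXX × L) = 180 / (0.75 × 0.6 × 90 × 15.5) = 0.2867 in.
Required leg w = t_e / 0.707 = 0.4056 in → use 7/16 in.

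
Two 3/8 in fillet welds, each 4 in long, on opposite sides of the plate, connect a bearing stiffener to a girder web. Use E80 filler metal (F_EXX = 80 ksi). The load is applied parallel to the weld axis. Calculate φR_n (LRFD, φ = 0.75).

φR_n ≈ 76.4 kips

Effective throat t_e = 0.707 × 0.375 = 0.2651 in.
Total length L = 8 in; A_we = 0.2651 × 8 = 2.121 in².
F_nw = 0.6 F_EXX = 0.6 × 80 = 48 ksi.
φR_n = 0.75 × 48 × 2.121 = 76.36 kips.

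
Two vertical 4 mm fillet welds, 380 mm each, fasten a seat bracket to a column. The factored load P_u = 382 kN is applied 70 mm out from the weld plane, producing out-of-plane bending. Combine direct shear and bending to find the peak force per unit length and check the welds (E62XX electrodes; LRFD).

f_max ≈ 749 N/mm; adequate

E62XX → F_EXX = 620 MPa.
L_w = 2 × 380 = 760 mm; section modulus (unit throat) S = 2 × L²/6 = 48130 mm².
Direct shear f_v = P/L_w = 382×10³/760 = 502.6 N/mm.
Moment M = P × e = 382×10³ × 70 = 26740000 N·mm; bending f_b = M/S = 555.5 N/mm.
f_max = √(f_v² + f_b²) = √(502.6² + 555.5²) = 749.2 N/mm.
φr_n = 0.75 × 0.6 × 620 × (0.707 × 4) = 789 N/mm → adequate.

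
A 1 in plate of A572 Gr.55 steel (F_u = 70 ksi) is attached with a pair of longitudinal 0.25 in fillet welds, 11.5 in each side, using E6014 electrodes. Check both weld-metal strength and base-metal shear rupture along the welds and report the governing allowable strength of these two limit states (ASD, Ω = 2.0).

E60XX → F_EXX = 60 ksi.
t_e = 0.707 × 0.25 = 0.1767 in; L = 23 in.
Weld metal: R_n/Ω = (1/2.0) × 0.6 × 60 × 0.1767 × 23 = 73.17 kip.
Base metal (shear rupture): R_n/Ω = (1/2.0) × 0.6 × 70 × 1 × 23 = 483 kip.
Governing: weld metal.

R_n/Ω ≈ 73.2 kip (weld metal governs)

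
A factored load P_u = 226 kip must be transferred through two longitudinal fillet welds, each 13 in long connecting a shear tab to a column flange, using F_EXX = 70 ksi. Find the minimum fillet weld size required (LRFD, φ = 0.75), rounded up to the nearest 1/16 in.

w = 7/16 in

Total weld length L = 26 in.
Required throat t_e = P_u / (φ × 0.6 F_EXX × L) = 226 / (0.75 × 0.6 × 70 × 26) = 0.2759 in.
Required leg w = t_e / 0.707 = 0.3903 in → use 7/16 in.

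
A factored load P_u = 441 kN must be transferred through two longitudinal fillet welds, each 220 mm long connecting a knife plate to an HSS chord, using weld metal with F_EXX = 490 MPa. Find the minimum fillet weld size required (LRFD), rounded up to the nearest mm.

Total weld length L = 440 mm.
Required throat t_e = P_u / (φ × 0.6 F_EXX × L) = 441 / (0.75 × 0.6 × 490 × 440 × 10⁻³) = 4.545 mm.
Required leg w = t_e / 0.707 = 6.429 mm → use 7 mm.

w = 7 mm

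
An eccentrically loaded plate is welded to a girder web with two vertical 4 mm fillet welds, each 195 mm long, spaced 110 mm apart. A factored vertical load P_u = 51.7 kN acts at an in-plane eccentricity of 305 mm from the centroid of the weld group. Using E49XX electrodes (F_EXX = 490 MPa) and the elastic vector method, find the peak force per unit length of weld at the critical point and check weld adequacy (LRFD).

f_max ≈ 804 N/mm; NOT adequate

Total weld length L_w = 390 mm. Treat welds as unit-width lines.
Polar moment about centroid: J = 2[d³/12 + d(b/2)²] = 2[195³/12 + 195×55²] = 2416000 mm³.
Direct shear f_v = P/L_w = 51.7×10³ / 390 = 132.6 N/mm (vertical).
Torsion M = P·e = 51.7×10³ × 305 = 15768000 N·mm.
Critical point at (x, y) = (55, 97.5) from centroid. f_tx = M·y/J = 636.5 N/mm; f_ty = M·x/J = 359 N/mm.
Resultant f_max = √[f_tx² + (f_v + f_ty)²] = √[636.5² + (132.6 + 359)²] = 804.2 N/mm.
Capacity per unit length: φr_n = 0.75 × 0.6 × 490 × (0.707 × 4) = 623.6 N/mm.
804.2 > 623.6 → NOT adequate.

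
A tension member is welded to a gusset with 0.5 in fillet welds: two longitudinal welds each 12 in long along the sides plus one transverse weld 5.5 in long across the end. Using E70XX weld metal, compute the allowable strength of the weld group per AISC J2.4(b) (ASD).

R_n/Ω ≈ 219 kips

E70XX → F_EXX = 70 ksi.
t_e = 0.707 × 0.5 = 0.3535 in.
R_nwl = 0.6 × 70 × 0.3535 × 24 = 356.3 kips (longitudinal, 2 welds).
R_nwt = 0.6 × 70 × 0.3535 × 5.5 = 81.66 kips (transverse, base value).
(i) R_nwl + R_nwt = 438 kips; (ii) 0.85 R_nwl + 1.5 R_nwt = 425.4 kips.
R_n = max = 438 kips [governs: (i)]; R_n/Ω = 219 kips.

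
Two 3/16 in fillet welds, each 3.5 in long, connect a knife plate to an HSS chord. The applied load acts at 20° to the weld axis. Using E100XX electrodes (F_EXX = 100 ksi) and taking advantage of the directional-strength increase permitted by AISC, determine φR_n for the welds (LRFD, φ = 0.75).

t_e = 0.707 × 0.1875 = 0.1326 in; A_we = 0.1326 × 7 = 0.9279 in².
Directional factor: 1.0 + 0.5 sin^1.5(20°) = 1.1.
F_nw = 0.6 × 100 × 1.1 = 66 ksi.
φR_n = 0.75 × 66 × 0.9279 = 45.93 kip.

φR_n ≈ 45.9 kip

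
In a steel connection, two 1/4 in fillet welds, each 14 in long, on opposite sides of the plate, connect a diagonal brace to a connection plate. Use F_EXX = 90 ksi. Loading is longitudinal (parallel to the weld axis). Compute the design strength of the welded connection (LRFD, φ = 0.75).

Effective throat t_e = 0.707 × 0.25 = 0.1767 in.
Total length L = 28 in; A_we = 0.1767 × 28 = 4.949 in².
F_nw = 0.6 F_EXX = 0.6 × 90 = 54 ksi.
φR_n = 0.75 × 54 × 4.949 = 200.4 kips.

φR_n ≈ 200 kips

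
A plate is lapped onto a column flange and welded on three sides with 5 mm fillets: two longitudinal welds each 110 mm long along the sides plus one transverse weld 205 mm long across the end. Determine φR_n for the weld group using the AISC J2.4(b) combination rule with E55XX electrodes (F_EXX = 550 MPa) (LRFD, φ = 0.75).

t_e = 0.707 × 5 = 3.535 mm.
R_nwl = 0.6 × 550 × 3.535 × 220 × 10⁻³ = 256.6 kN (longitudinal, 2 welds).
R_nwt = 0.6 × 550 × 3.535 × 205 × 10⁻³ = 239.1 kN (transverse, base value).
(i) R_nwl + R_nwt = 495.8 kN; (ii) 0.85 R_nwl + 1.5 R_nwt = 576.9 kN.
R_n = max = 576.9 kN [governs: (ii)]; φR_n = 432.6 kN.

φR_n ≈ 433 kN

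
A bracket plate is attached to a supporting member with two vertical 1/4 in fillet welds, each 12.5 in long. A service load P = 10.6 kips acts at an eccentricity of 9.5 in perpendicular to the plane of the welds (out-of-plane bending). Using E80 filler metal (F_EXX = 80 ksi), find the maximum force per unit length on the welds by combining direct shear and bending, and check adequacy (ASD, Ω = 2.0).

L_w = 2 × 12.5 = 25 in; section modulus (unit throat) S = 2 × L²/6 = 52.08 in².
Direct shear f_v = P/L_w = 10.6/25 = 0.424 kip/in.
Moment M = P × e = 10.6 × 9.5 = 100.7 kip·in; bending f_b = M/S = 1.933 kip/in.
f_max = √(f_v² + f_b²) = √(0.424² + 1.933²) = 1.979 kip/in.
r_n/Ω = (1/2.0) × 0.6 × 80 × (0.707 × 0.25) = 4.242 kip/in → adequate.

f_max ≈ 1.98 kip/in; adequate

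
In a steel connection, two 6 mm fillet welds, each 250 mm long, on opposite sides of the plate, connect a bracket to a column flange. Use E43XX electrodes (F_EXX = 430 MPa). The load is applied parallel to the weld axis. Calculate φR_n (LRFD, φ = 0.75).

φR_n ≈ 410 kN

Effective throat t_e = 0.707 × 6 = 4.242 mm.
Total length L = 500 mm; A_we = 4.242 × 500 = 2121 mm².
F_nw = 0.6 F_EXX = 0.6 × 430 = 258 MPa.
φR_n = 0.75 × 258 × 2121 × 10⁻³ = 410.4 kN.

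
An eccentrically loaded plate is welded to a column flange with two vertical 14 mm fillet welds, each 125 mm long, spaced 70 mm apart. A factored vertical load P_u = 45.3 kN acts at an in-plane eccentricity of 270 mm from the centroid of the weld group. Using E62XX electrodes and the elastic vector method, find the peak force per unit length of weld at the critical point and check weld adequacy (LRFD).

E62XX → F_EXX = 620 MPa.
Total weld length L_w = 250 mm. Treat welds as unit-width lines.
Polar moment about centroid: J = 2[d³/12 + d(b/2)²] = 2[125³/12 + 125×35²] = 631800 mm³.
Direct shear f_v = P/L_w = 45.3×10³ / 250 = 181.2 N/mm (vertical).
Torsion M = P·e = 45.3×10³ × 270 = 12231000 N·mm.
Critical point at (x, y) = (35, 62.5) from centroid. f_tx = M·y/J = 1210 N/mm; f_ty = M·x/J = 677.6 N/mm.
Resultant f_max = √[f_tx² + (f_v + f_ty)²] = √[1210² + (181.2 + 677.6)²] = 1484 N/mm.
Capacity per unit length: φr_n = 0.75 × 0.6 × 620 × (0.707 × 14) = 2762 N/mm.
1484 ≤ 2762 → adequate.

f_max ≈ 1480 N/mm; adequate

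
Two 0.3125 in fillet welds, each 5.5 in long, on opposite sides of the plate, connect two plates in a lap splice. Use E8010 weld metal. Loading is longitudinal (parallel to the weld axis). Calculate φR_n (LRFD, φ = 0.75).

E80XX → F_EXX = 80 ksi.
Effective throat t_e = 0.707 × 0.3125 = 0.2209 in.
Total length L = 11 in; A_we = 0.2209 × 11 = 2.43 in².
F_nw = 0.6 F_EXX = 0.6 × 80 = 48 ksi.
φR_n = 0.75 × 48 × 2.43 = 87.49 kip.

φR_n ≈ 87.5 kip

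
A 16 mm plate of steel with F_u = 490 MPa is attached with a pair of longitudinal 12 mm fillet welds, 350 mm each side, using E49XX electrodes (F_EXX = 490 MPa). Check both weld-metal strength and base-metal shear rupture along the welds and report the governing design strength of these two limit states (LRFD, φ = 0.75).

t_e = 0.707 × 12 = 8.484 mm; L = 700 mm.
Weld metal: φR_n = 0.75 × 0.6 × 490 × 8.484 × 700 × 10⁻³ = 1310 kN.
Base metal (shear rupture): φR_n = 0.75 × 0.6 × 490 × 16 × 700 × 10⁻³ = 2470 kN.
Governing: weld metal.

φR_n ≈ 1310 kN (weld metal governs)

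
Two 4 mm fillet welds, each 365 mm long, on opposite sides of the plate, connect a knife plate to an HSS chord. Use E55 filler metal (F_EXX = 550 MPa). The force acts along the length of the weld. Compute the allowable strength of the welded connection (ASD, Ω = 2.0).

Effective throat t_e = 0.707 × 4 = 2.828 mm.
Total length L = 730 mm; A_we = 2.828 × 730 = 2064 mm².
F_nw = 0.6 F_EXX = 0.6 × 550 = 330 MPa.
R_n = 330 × 2064 × 10⁻³ = 681.3 kN; R_n/Ω = 681.3/2.0 = 340.6 kN.

R_n/Ω ≈ 341 kN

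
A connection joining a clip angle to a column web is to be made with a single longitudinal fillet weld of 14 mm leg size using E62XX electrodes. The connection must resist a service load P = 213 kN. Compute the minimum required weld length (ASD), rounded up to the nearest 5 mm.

L = 120 mm

E62XX → F_EXX = 620 MPa.
Throat t_e = 0.707 × 14 = 9.898 mm.
r_n/Ω = (0.6 × 620 × 9.898) / 2.0 = 1841 N/mm = 1.841 kN/mm.
L_req = P / (r_n/Ω) = 213 / 1.841 = 115.7 mm total.
Round up → use L = 120 mm.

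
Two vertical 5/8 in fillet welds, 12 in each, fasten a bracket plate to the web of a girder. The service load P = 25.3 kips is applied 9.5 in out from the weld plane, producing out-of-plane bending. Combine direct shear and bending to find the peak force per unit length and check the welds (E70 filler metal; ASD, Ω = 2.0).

f_max ≈ 5.12 kip/in; adequate

E70XX → F_EXX = 70 ksi.
L_w = 2 × 12 = 24 in; section modulus (unit throat) S = 2 × L²/6 = 48 in².
Direct shear f_v = P/L_w = 25.3/24 = 1.054 kip/in.
Moment M = P × e = 25.3 × 9.5 = 240.35 kip·in; bending f_b = M/S = 5.007 kip/in.
f_max = √(f_v² + f_b²) = √(1.054² + 5.007²) = 5.117 kip/in.
r_n/Ω = (1/2.0) × 0.6 × 70 × (0.707 × 0.625) = 9.279 kip/in → adequate.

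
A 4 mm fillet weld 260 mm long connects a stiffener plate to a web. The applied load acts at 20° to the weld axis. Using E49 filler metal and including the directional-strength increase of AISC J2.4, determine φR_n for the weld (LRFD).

E49XX → F_EXX = 490 MPa.
t_e = 0.707 × 4 = 2.828 mm; A_we = 2.828 × 260 = 735.3 mm².
Directional factor: 1.0 + 0.5 sin^1.5(20°) = 1.1.
F_nw = 0.6 × 490 × 1.1 = 323.4 MPa.
φR_n = 0.75 × 323.4 × 735.3 × 10⁻³ = 178.3 kN.

φR_n ≈ 178 kN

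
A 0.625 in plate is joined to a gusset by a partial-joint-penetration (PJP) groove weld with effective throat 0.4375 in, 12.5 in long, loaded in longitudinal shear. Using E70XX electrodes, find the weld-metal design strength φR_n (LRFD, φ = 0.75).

φR_n ≈ 172 kips

E70XX → F_EXX = 70 ksi.
Effective throat (given) t_e = 0.4375 in.
A_we = 0.4375 × 12.5 = 5.469 in².
F_nw = 0.6 F_EXX = 42 ksi.
φR_n = 0.75 × 42 × 5.469 = 172.3 kips.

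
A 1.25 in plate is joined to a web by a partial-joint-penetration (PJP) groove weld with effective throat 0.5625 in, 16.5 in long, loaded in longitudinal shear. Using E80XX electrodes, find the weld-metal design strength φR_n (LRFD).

E80XX → F_EXX = 80 ksi.
Effective throat (given) t_e = 0.5625 in.
A_we = 0.5625 × 16.5 = 9.281 in².
F_nw = 0.6 F_EXX = 48 ksi.
φR_n = 0.75 × 48 × 9.281 = 334.1 kips.

φR_n ≈ 334 kips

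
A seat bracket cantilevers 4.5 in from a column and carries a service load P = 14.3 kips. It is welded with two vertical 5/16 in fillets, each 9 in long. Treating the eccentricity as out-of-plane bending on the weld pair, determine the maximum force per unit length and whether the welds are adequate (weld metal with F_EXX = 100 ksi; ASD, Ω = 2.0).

L_w = 2 × 9 = 18 in; section modulus (unit throat) S = 2 × L²/6 = 27 in².
Direct shear f_v = P/L_w = 14.3/18 = 0.7944 kip/in.
Moment M = P × e = 14.3 × 4.5 = 64.35 kip·in; bending f_b = M/S = 2.383 kip/in.
f_max = √(f_v² + f_b²) = √(0.7944² + 2.383²) = 2.512 kip/in.
r_n/Ω = (1/2.0) × 0.6 × 100 × (0.707 × 0.3125) = 6.628 kip/in → adequate.

f_max ≈ 2.51 kip/in; adequate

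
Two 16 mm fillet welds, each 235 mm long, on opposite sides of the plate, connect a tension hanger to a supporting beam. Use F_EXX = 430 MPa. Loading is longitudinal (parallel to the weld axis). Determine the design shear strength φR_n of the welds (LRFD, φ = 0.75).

φR_n ≈ 1030 kN

Effective throat t_e = 0.707 × 16 = 11.31 mm.
Total length L = 470 mm; A_we = 11.31 × 470 = 5317 mm².
F_nw = 0.6 F_EXX = 0.6 × 430 = 258 MPa.
φR_n = 0.75 × 258 × 5317 × 10⁻³ = 1029 kN.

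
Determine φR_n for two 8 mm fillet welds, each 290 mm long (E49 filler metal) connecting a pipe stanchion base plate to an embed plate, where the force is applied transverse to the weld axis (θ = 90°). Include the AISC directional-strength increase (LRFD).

E49XX → F_EXX = 490 MPa.
t_e = 0.707 × 8 = 5.656 mm; A_we = 5.656 × 580 = 3280 mm².
Directional factor: 1.0 + 0.5 sin^1.5(90°) = 1.5.
F_nw = 0.6 × 490 × 1.5 = 441 MPa.
φR_n = 0.75 × 441 × 3280 × 10⁻³ = 1085 kN.

φR_n ≈ 1090 kN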